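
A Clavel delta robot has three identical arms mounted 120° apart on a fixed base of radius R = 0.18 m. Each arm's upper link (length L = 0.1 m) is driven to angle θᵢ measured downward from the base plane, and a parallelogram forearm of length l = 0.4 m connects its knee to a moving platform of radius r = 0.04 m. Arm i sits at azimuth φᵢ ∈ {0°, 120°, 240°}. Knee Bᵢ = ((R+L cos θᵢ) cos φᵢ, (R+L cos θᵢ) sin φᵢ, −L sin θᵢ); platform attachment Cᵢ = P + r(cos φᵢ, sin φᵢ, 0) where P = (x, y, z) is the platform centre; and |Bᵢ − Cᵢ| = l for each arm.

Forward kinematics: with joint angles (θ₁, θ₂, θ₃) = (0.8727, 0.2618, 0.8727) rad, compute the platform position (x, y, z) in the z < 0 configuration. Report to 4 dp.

arm 1 at φ=0.0°: e+L cos θ1 = 0.2043;  S1 = (0.2043, 0.0000, -0.0766)
arm 2 at φ=120.0°: e+L cos θ2 = 0.2366;  S2 = (-0.1183, 0.2049, -0.0259)
S3 = (0.2043·cos240.0°, 0.2043·sin240.0°, -0.0766) = (-0.1021, -0.1769, -0.0766)
subtract pairs → two planes through P
linear system: -0.6451x+0.4098y = 0.0090−0.1014z; -0.6128x+-0.3538y = 0.0000−0.0000z
det = 0.4794;  x = -0.0067+0.0749z,  y = 0.0116+-0.1297z
quadratic in z: (1.0224)z²+(0.1186)z+(-0.1095)=0, √Δ=0.6796 → z ∈ {-0.3904, 0.2743}; z = -0.3904 (taking z<0)
x = -0.0359, y = 0.0622

(-0.0359, 0.0622, -0.3904)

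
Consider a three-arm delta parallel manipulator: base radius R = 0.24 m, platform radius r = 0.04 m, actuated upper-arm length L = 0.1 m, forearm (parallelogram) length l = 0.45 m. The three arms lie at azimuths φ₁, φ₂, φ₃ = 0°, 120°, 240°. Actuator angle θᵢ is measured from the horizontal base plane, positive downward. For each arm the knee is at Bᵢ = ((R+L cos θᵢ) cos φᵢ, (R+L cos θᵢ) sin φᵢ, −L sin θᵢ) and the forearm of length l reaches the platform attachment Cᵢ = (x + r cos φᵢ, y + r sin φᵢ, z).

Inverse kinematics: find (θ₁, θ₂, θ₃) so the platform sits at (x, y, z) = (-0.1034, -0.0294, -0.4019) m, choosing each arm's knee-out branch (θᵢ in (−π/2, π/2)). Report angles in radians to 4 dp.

θ₁ = 1.3090, θ₂ = 0.5235, θ₃ = 0.1740

rotate P by −φ1: (-0.1034, -0.0294, -0.4019)
  A cos θ + B sin θ = C:  0.3034·cos θ + -0.4019·sin θ = -0.3097
  θ1 = atan2(B,A) + arccos(C/0.5036) = 1.3090
φ2=120.0° → target in arm frame (0.0262, 0.1042)
  A cos θ + B sin θ = C:  0.1738·cos θ + -0.4019·sin θ = -0.0504
  θ2 = atan2(B,A) + arccos(C/0.4379) = 0.5235
rotate P by −φ3: (0.0772, -0.0748, -0.4019)
  A cos θ + B sin θ = C:  0.1228·cos θ + -0.4019·sin θ = 0.0514
  γ=atan2(-0.4019,0.1228)=-1.2742;  ψ=arccos(0.1224)=1.4481;  θ3=γ+ψ≈0.1740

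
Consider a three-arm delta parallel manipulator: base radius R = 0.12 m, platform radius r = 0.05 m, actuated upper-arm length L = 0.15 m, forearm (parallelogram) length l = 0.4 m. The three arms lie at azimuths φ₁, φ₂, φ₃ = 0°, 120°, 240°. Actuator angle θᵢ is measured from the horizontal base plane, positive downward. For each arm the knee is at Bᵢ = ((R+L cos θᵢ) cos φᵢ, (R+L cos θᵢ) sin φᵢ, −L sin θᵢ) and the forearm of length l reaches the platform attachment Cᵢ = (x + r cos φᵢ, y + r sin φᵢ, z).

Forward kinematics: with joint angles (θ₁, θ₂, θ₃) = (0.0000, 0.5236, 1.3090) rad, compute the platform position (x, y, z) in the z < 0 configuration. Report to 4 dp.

(0.1714, 0.1492, -0.3679)

centre 1 = (0.2200·cos0.0°, 0.2200·sin0.0°, 0.0000) = (0.2200, 0.0000, 0.0000)
arm 2 at φ=120.0°: ρ2 = 0.1999;  centre 2 = (-0.1000, 0.1731, -0.0750)
centre 3 = (0.1088·cos240.0°, 0.1088·sin240.0°, -0.1449) = (-0.0544, -0.0942, -0.1449)
|centre ₂|²−|centre ₁|² = -0.0028;  |centre ₃|²−|centre ₁|² = -0.0156
[-0.6399 0.3462 -0.1500]·P = -0.0028;  [-0.5488 -0.1885 -0.2898]·P = -0.0156
det = 0.3106;  x = 0.0191+-0.4140z,  y = 0.0271+-0.3319z
sphere 1 gives Az²+Bz+C=0 with A=1.2816, B=0.1484, C=-0.1189;  B²−4AC=0.6315;  roots -0.3679, 0.2521;  negative root z = -0.3679
x = 0.1714, y = 0.1492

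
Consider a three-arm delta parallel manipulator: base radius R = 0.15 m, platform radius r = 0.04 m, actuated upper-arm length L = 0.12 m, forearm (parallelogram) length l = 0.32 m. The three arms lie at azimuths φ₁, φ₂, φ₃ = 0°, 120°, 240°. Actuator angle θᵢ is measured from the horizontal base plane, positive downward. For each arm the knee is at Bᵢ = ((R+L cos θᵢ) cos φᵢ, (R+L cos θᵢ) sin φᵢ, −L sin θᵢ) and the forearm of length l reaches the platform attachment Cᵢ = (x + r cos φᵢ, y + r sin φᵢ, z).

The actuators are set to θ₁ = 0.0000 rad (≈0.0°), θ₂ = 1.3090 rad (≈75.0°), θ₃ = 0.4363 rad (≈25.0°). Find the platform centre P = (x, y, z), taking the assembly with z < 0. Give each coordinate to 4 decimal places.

(0.0991, -0.0974, -0.2753)

arm 1 at φ=0.0°: ρ1 = 0.2300;  S1 = (0.2300, 0.0000, 0.0000)
φ2=120.0°: virtual centre (-0.0705, 0.1222, -0.1159), radius l
arm 3 at φ=240.0°: ρ3 = 0.2188;  S3 = (-0.1094, -0.1895, -0.0507)
eliminate P² terms by subtracting sphere 1 from 2 and 3
linear system: -0.6011x+0.2443y = -0.0196−-0.2318z; -0.6788x+-0.3789y = -0.0025−-0.1014z
det = 0.3936;  x = 0.0204+-0.2861z,  y = -0.0300+0.2449z
sphere 1 gives Az²+Bz+C=0 with A=1.1419, B=0.1053, C=-0.0576;  B²−4AC=0.2740;  roots -0.2753, 0.1831;  negative root z = -0.2753
x = 0.0991, y = -0.0974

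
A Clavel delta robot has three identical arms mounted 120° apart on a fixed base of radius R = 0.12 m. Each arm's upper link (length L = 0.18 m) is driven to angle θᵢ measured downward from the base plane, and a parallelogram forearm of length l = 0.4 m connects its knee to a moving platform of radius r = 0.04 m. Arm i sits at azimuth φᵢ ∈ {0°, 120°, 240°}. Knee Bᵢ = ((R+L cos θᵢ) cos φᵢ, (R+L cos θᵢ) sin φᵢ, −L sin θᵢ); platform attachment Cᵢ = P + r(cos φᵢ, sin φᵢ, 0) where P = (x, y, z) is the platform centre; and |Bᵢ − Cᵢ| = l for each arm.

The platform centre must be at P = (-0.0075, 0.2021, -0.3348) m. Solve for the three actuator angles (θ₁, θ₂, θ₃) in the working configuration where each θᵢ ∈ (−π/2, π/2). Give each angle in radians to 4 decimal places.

arm 1 (φ=0.0°): x'=-0.0075, y'=0.2021
  e−x'=0.0875;  (l²−L²−(e−x')²−y'²−z²)/2L = -0.0916
  θ1 = atan2(B,A) + arccos(C/0.3460) = 0.5237
arm 2 (φ=120.0°): x'=0.1788, y'=-0.0946
  e−x'=-0.0988;  (l²−L²−(e−x')²−y'²−z²)/2L = -0.0089
  √(A²+B²)=0.3491;  θ2 = -1.8577+1.5962 ≈ -0.2615
arm 3 (φ=240.0°): x'=-0.1713, y'=-0.1075
  A cos θ + B sin θ = C:  0.2513·cos θ + -0.3348·sin θ = -0.1644
  θ3 = atan2(B,A) + arccos(C/0.4186) = 1.0475

θ₁ = 0.5237, θ₂ = -0.2615, θ₃ = 1.0475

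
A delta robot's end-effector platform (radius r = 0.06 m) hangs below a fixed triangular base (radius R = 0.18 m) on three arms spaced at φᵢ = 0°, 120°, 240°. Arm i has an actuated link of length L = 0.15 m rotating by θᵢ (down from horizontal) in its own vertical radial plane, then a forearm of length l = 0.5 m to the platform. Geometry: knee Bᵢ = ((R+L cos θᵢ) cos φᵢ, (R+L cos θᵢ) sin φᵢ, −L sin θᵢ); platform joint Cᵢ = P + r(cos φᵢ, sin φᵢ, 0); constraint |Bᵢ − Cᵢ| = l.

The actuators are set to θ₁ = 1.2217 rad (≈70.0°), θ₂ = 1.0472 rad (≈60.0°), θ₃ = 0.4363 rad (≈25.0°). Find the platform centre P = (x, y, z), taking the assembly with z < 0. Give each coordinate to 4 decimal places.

O1 = (0.1713·cos0.0°, 0.1713·sin0.0°, -0.1410) = (0.1713, 0.0000, -0.1410)
O2 = (0.1950·cos120.0°, 0.1950·sin120.0°, -0.1299) = (-0.0975, 0.1689, -0.1299)
O3 = (0.2559·cos240.0°, 0.2559·sin240.0°, -0.0634) = (-0.1280, -0.2217, -0.0634)
|O₂|²−|O₁|² = 0.0057;  |O₃|²−|O₁|² = 0.0203
[-0.5376 0.3377 0.0221]·P = 0.0057;  [-0.5986 -0.4433 0.1551]·P = 0.0203
Cramer: x(z) = -0.0213+0.1412z;  y(z) = -0.0171+0.1593z
sphere 1 gives Az²+Bz+C=0 with A=1.0453, B=0.2221, C=-0.1927;  B²−4AC=0.8552;  roots -0.5486, 0.3361;  negative root z = -0.5486
x = -0.0987, y = -0.1045

(-0.0987, -0.1045, -0.5486)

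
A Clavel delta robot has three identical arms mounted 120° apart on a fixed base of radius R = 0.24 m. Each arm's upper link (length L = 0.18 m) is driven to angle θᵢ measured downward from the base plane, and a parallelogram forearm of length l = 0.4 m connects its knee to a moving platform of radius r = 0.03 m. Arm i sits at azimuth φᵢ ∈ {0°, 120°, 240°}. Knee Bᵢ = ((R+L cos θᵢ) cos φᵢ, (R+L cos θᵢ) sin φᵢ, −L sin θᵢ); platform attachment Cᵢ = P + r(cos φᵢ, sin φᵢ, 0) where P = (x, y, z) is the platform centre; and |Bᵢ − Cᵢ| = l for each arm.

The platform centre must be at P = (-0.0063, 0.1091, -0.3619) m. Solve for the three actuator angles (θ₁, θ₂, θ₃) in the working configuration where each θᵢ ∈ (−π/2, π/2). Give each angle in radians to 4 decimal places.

θ₁ = 0.9599, θ₂ = 0.4364, θ₃ = 1.3090

rotate P by −φ1: (-0.0063, 0.1091, -0.3619)
  A=0.2163, B=-0.3619, C=(l²−L²−A²−y'²−z²)/(2L)=-0.1724
  √(A²+B²)=0.4216;  θ1 = -1.0321+1.9920 ≈ 0.9599
rotate P by −φ2: (0.0976, -0.0491, -0.3619)
  A=0.1124, B=-0.3619, C=(l²−L²−A²−y'²−z²)/(2L)=-0.0511
  γ=atan2(-0.3619,0.1124)=-1.2697;  ψ=arccos(-0.1349)=1.7061;  θ2=γ+ψ≈0.4364
rotate P by −φ3: (-0.0913, -0.0600, -0.3619)
  e−x'=0.3013;  (l²−L²−(e−x')²−y'²−z²)/2L = -0.2716
  γ=atan2(-0.3619,0.3013)=-0.8765;  ψ=arccos(-0.5767)=2.1855;  θ3=γ+ψ≈1.3090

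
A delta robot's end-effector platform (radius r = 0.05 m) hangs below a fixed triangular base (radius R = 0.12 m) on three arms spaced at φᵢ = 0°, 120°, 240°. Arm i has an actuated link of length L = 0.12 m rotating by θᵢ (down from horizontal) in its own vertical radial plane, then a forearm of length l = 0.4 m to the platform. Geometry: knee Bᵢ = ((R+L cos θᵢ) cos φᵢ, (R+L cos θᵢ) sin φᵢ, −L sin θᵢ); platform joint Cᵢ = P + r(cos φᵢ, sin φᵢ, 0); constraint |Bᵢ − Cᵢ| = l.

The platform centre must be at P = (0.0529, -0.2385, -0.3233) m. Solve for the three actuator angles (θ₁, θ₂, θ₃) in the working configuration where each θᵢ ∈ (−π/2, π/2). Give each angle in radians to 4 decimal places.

θ₁ = 0.2615, θ₂ = 1.3090, θ₃ = -0.3491

arm 1 (φ=0.0°): x'=0.0529, y'=-0.2385
  e−x'=0.0171;  (l²−L²−(e−x')²−y'²−z²)/2L = -0.0671
  θ1 = atan2(B,A) + arccos(C/0.3238) = 0.2615
arm 2 (φ=120.0°): x'=-0.2330, y'=0.0734
  e−x'=0.3030;  (l²−L²−(e−x')²−y'²−z²)/2L = -0.2338
  γ=atan2(-0.3233,0.3030)=-0.8178;  ψ=arccos(-0.5278)=2.1268;  θ2=γ+ψ≈1.3090
arm 3 (φ=240.0°): x'=0.1801, y'=0.1651
  e−x'=-0.1101;  (l²−L²−(e−x')²−y'²−z²)/2L = 0.0071
  γ=atan2(-0.3233,-0.1101)=-1.8990;  ψ=arccos(0.0209)=1.5499;  θ3=γ+ψ≈-0.3491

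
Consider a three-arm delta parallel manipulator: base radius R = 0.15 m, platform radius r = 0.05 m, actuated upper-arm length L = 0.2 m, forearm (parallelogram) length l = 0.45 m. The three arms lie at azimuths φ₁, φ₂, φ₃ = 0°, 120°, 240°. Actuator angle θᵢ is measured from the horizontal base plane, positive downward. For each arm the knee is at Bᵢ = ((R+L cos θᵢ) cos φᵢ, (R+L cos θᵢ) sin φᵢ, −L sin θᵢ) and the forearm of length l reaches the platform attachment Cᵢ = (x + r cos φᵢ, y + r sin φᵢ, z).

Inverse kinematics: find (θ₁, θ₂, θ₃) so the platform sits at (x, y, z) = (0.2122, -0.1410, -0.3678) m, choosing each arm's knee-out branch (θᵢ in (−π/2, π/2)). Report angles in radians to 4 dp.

arm 1 (φ=0.0°): x'=0.2122, y'=-0.1410
  A cos θ + B sin θ = C:  -0.1122·cos θ + -0.3678·sin θ = -0.0131
  γ=atan2(-0.3678,-0.1122)=-1.8669;  ψ=arccos(-0.0341)=1.6049;  θ1=γ+ψ≈-0.2620
arm 2 (φ=120.0°): x'=-0.2282, y'=-0.1133
  e−x'=0.3282;  (l²−L²−(e−x')²−y'²−z²)/2L = -0.2333
  √(A²+B²)=0.4929;  θ2 = -0.8422+2.0639 ≈ 1.2216
rotate P by −φ3: (0.0160, 0.2543, -0.3678)
  A cos θ + B sin θ = C:  0.0840·cos θ + -0.3678·sin θ = -0.1112
  θ3 = atan2(B,A) + arccos(C/0.3773) = 0.5237

θ₁ = -0.2620, θ₂ = 1.2216, θ₃ = 0.5237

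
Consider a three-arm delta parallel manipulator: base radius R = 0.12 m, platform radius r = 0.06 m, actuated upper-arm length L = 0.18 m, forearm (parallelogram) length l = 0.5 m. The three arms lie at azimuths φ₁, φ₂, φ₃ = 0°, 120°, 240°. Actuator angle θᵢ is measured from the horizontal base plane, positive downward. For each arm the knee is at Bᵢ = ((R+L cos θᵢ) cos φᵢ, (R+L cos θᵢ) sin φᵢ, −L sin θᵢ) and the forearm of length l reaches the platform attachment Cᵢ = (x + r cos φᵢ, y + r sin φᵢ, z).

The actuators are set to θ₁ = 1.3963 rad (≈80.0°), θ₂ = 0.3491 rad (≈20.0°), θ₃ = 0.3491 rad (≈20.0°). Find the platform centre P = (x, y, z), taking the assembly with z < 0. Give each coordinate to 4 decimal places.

(-0.3086, 0.0000, -0.4775)

φ1=0.0°: virtual centre (0.0913, 0.0000, -0.1773), radius l
arm 2 at φ=120.0°: (R−r)+L cos θ2 = 0.2291;  centre 2 = (-0.1146, 0.1984, -0.0616)
arm 3 at φ=240.0°: (R−r)+L cos θ3 = 0.2291;  centre 3 = (-0.1146, -0.1984, -0.0616)
eliminate P² terms by subtracting sphere 1 from 2 and 3
[-0.4116 0.3969 0.2314]·P = 0.0165;  [-0.4116 -0.3969 0.2314]·P = 0.0165
det = 0.3268;  x = -0.0402+0.5621z,  y = 0.0000+0.0000z
quadratic in z: (1.3160)z²+(0.2068)z+(-0.2013)=0, √Δ=1.0499 → z ∈ {-0.4775, 0.3204}; z = -0.4775 (taking z<0)
x = -0.3086, y = 0.0000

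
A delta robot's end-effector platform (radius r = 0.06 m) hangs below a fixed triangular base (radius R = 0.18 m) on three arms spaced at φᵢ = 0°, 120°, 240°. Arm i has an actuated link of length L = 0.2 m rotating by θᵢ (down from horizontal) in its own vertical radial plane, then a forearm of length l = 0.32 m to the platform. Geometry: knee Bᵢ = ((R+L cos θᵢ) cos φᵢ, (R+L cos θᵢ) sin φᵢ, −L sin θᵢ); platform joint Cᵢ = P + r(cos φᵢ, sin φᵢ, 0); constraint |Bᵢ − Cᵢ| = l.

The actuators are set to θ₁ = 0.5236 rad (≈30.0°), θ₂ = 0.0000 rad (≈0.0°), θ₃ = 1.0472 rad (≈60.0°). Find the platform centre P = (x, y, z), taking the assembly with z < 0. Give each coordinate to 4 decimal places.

centre 1 = (0.2932·cos0.0°, 0.2932·sin0.0°, -0.1000) = (0.2932, 0.0000, -0.1000)
arm 2 at φ=120.0°: ρ2 = 0.3200;  centre 2 = (-0.1600, 0.2771, 0.0000)
centre 3 = (0.2200·cos240.0°, 0.2200·sin240.0°, -0.1732) = (-0.1100, -0.1905, -0.1732)
eliminate P² terms by subtracting sphere 1 from 2 and 3
[-0.9064 0.5543 0.2000]·P = 0.0064;  [-0.8064 -0.3811 -0.1464]·P = -0.0176
Cramer: x(z) = 0.0092-0.0062z;  y(z) = 0.0266-0.3710z
into |P−centre ₁|² = l²: 1.1377z² + 0.1838z + -0.0110 = 0;  Δ = 0.0840;  z = -0.2081 or 0.0466 → z<0 root = -0.2081
x = 0.0105, y = 0.1039

(0.0105, 0.1039, -0.2081)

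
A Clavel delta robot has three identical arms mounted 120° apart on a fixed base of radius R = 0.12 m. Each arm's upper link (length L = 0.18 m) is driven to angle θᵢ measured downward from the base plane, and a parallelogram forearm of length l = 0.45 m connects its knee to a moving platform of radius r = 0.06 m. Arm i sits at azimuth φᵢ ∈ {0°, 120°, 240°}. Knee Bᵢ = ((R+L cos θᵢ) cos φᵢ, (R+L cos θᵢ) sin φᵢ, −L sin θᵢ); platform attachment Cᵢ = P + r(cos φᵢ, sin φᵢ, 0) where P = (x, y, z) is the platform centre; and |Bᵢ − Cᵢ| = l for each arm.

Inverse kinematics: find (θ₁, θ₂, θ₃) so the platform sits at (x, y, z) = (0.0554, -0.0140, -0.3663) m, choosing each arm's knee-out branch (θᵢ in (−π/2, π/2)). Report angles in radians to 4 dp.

φ1=0.0° → target in arm frame (0.0554, -0.0140)
  A cos θ + B sin θ = C:  0.0046·cos θ + -0.3663·sin θ = 0.0992
  θ1 = atan2(B,A) + arccos(C/0.3663) = -0.2616
φ2=120.0° → target in arm frame (-0.0398, -0.0410)
  A cos θ + B sin θ = C:  0.0998·cos θ + -0.3663·sin θ = 0.0674
  γ=atan2(-0.3663,0.0998)=-1.3047;  ψ=arccos(0.1776)=1.3922;  θ2=γ+ψ≈0.0875
rotate P by −φ3: (-0.0156, 0.0550, -0.3663)
  A=0.0756, B=-0.3663, C=(l²−L²−A²−y'²−z²)/(2L)=0.0755
  √(A²+B²)=0.3740;  θ3 = -1.3673+1.3675 ≈ 0.0001

θ₁ = -0.2616, θ₂ = 0.0875, θ₃ = 0.0001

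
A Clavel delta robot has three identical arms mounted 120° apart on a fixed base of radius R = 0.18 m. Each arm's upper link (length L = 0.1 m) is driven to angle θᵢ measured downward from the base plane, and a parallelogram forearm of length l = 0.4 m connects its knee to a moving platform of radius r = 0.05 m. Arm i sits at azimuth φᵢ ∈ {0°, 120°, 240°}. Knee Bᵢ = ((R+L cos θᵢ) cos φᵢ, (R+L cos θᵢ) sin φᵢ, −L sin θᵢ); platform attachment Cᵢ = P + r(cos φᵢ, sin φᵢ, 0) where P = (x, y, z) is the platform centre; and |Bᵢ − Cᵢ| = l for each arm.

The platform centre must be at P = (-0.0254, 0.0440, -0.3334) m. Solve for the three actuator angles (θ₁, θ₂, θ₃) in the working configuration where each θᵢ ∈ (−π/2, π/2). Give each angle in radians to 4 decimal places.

φ1=0.0° → target in arm frame (-0.0254, 0.0440)
  e−x'=0.1554;  (l²−L²−(e−x')²−y'²−z²)/2L = 0.0638
  γ=atan2(-0.3334,0.1554)=-1.1346;  ψ=arccos(0.1734)=1.3965;  θ1=γ+ψ≈0.2618
rotate P by −φ2: (0.0508, 0.0000, -0.3334)
  e−x'=0.0792;  (l²−L²−(e−x')²−y'²−z²)/2L = 0.1629
  √(A²+B²)=0.3427;  θ2 = -1.3376+1.0755 ≈ -0.2621
rotate P by −φ3: (-0.0254, -0.0440, -0.3334)
  e−x'=0.1554;  (l²−L²−(e−x')²−y'²−z²)/2L = 0.0638
  γ=atan2(-0.3334,0.1554)=-1.1346;  ψ=arccos(0.1734)=1.3965;  θ3=γ+ψ≈0.2619

θ₁ = 0.2618, θ₂ = -0.2621, θ₃ = 0.2619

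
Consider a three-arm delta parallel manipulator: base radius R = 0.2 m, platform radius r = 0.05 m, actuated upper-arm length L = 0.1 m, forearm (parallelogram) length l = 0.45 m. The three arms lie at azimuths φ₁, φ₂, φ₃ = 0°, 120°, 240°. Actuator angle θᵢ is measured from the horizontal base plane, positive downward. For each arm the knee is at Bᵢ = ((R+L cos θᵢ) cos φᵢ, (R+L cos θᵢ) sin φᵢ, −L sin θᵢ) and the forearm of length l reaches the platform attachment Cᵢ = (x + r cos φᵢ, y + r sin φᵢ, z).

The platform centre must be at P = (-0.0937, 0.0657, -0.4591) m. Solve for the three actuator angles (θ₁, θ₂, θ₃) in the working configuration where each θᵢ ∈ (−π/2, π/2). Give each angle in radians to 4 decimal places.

arm 1 (φ=0.0°): x'=-0.0937, y'=0.0657
  e−x'=0.2437;  (l²−L²−(e−x')²−y'²−z²)/2L = -0.4099
  θ1 = atan2(B,A) + arccos(C/0.5198) = 1.3965
φ2=120.0° → target in arm frame (0.1037, 0.0483)
  A=0.0463, B=-0.4591, C=(l²−L²−A²−y'²−z²)/(2L)=-0.1137
  √(A²+B²)=0.4614;  θ2 = -1.4704+1.8198 ≈ 0.3494
arm 3 (φ=240.0°): x'=-0.0100, y'=-0.1140
  A=0.1600, B=-0.4591, C=(l²−L²−A²−y'²−z²)/(2L)=-0.2844
  θ3 = atan2(B,A) + arccos(C/0.4862) = 0.9603

θ₁ = 1.3965, θ₂ = 0.3494, θ₃ = 0.9603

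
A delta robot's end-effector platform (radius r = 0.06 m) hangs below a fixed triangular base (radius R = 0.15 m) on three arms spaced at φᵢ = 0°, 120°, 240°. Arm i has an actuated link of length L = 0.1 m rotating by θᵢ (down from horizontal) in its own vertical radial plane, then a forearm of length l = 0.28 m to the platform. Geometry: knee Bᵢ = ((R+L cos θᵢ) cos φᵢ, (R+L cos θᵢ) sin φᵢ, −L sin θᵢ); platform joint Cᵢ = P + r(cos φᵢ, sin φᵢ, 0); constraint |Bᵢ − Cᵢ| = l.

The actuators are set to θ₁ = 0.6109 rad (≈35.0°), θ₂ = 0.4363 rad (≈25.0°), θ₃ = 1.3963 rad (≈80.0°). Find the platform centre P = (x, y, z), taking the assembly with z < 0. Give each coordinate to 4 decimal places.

(0.0379, 0.0960, -0.2837)

centre 1 = (0.1719·cos0.0°, 0.1719·sin0.0°, -0.0574) = (0.1719, 0.0000, -0.0574)
φ2=120.0°: virtual centre (-0.0903, 0.1564, -0.0423), radius l
φ3=240.0°: virtual centre (-0.0537, -0.0930, -0.0985), radius l
eliminate P² terms by subtracting sphere 1 from 2 and 3
linear system: -0.5245x+0.3129y = 0.0016−0.0302z; -0.4512x+-0.1860y = -0.0116−-0.0822z
det = 0.2387;  x = 0.0140+-0.0843z,  y = 0.0285+-0.2378z
sphere 1 gives Az²+Bz+C=0 with A=1.0637, B=0.1278, C=-0.0494;  B²−4AC=0.2264;  roots -0.2837, 0.1636;  negative root z = -0.2837
x = 0.0379, y = 0.0960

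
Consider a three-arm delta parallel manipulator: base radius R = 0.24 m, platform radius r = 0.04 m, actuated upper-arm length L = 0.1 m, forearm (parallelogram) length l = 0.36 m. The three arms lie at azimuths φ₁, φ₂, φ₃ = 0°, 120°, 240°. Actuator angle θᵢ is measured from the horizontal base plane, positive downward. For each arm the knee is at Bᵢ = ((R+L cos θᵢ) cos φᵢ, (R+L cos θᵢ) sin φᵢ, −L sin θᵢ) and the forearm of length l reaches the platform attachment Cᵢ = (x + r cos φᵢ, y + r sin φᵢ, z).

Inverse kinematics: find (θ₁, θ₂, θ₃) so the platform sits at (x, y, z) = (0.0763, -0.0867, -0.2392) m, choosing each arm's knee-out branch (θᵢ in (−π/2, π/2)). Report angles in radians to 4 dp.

θ₁ = -0.3478, θ₂ = 1.3965, θ₃ = 0.1744

φ1=0.0° → target in arm frame (0.0763, -0.0867)
  A cos θ + B sin θ = C:  0.1237·cos θ + -0.2392·sin θ = 0.1978
  θ1 = atan2(B,A) + arccos(C/0.2693) = -0.3478
φ2=120.0° → target in arm frame (-0.1132, -0.0227)
  A=0.3132, B=-0.2392, C=(l²−L²−A²−y'²−z²)/(2L)=-0.1812
  √(A²+B²)=0.3941;  θ2 = -0.6522+2.0486 ≈ 1.3965
rotate P by −φ3: (0.0369, 0.1094, -0.2392)
  e−x'=0.1631;  (l²−L²−(e−x')²−y'²−z²)/2L = 0.1191
  γ=atan2(-0.2392,0.1631)=-0.9724;  ψ=arccos(0.4114)=1.1468;  θ3=γ+ψ≈0.1744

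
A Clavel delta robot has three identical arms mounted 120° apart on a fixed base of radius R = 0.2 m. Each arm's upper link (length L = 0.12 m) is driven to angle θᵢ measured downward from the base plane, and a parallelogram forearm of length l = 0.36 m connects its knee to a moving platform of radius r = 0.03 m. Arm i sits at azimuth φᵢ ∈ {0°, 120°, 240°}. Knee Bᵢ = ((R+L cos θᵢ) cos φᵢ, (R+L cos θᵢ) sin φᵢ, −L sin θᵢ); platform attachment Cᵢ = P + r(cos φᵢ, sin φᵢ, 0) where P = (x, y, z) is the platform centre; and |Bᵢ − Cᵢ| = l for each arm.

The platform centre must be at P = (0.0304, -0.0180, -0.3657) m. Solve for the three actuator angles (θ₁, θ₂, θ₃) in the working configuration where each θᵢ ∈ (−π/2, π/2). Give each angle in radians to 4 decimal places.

θ₁ = 0.7851, θ₂ = 1.1341, θ₃ = 0.9600

arm 1 (φ=0.0°): x'=0.0304, y'=-0.0180
  A cos θ + B sin θ = C:  0.1396·cos θ + -0.3657·sin θ = -0.1598
  γ=atan2(-0.3657,0.1396)=-1.2061;  ψ=arccos(-0.4082)=1.9913;  θ1=γ+ψ≈0.7851
φ2=120.0° → target in arm frame (-0.0308, -0.0173)
  A=0.2008, B=-0.3657, C=(l²−L²−A²−y'²−z²)/(2L)=-0.2465
  √(A²+B²)=0.4172;  θ2 = -1.0687+2.2028 ≈ 1.1341
rotate P by −φ3: (0.0004, 0.0353, -0.3657)
  A=0.1696, B=-0.3657, C=(l²−L²−A²−y'²−z²)/(2L)=-0.2023
  γ=atan2(-0.3657,0.1696)=-1.1365;  ψ=arccos(-0.5018)=2.0965;  θ3=γ+ψ≈0.9600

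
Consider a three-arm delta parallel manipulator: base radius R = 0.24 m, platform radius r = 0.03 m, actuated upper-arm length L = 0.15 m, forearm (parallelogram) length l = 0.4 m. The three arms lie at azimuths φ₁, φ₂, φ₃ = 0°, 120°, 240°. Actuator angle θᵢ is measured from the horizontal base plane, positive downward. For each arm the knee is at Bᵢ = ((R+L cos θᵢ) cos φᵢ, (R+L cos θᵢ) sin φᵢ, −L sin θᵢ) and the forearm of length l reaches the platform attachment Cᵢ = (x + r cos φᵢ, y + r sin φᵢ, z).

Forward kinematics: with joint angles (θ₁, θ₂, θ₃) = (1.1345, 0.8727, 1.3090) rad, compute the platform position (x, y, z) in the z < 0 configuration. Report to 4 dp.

(-0.0052, 0.0509, -0.4184)

arm 1 at φ=0.0°: e+L cos θ1 = 0.2734;  centre 1 = (0.2734, 0.0000, -0.1359)
φ2=120.0°: virtual centre (-0.1532, 0.2654, -0.1149), radius l
φ3=240.0°: virtual centre (-0.1244, -0.2155, -0.1449), radius l
subtract pairs → two planes through P
plane₁₂: -0.8532x+0.5307y+0.0421z = 0.0139
Cramer: x(z) = -0.0006+0.0109z;  y(z) = 0.0251-0.0617z
into |P−centre ₁|² = l²: 1.0039z² + 0.2628z + -0.0658 = 0;  Δ = 0.3333;  z = -0.4184 or 0.1566 → z<0 root = -0.4184
x = -0.0052, y = 0.0509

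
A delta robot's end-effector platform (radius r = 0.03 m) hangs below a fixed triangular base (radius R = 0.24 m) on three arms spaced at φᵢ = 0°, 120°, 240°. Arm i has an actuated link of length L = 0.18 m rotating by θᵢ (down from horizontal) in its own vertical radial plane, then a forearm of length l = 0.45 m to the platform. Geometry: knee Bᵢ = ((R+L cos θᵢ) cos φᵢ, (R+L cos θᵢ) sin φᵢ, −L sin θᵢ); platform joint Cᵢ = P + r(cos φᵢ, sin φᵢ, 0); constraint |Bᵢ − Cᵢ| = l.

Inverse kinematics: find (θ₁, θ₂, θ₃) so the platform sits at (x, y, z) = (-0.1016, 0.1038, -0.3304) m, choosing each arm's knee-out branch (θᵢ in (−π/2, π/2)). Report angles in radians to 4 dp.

φ1=0.0° → target in arm frame (-0.1016, 0.1038)
  A cos θ + B sin θ = C:  0.3116·cos θ + -0.3304·sin θ = -0.1304
  θ1 = atan2(B,A) + arccos(C/0.4542) = 1.0473
φ2=120.0° → target in arm frame (0.1407, 0.0361)
  A=0.0693, B=-0.3304, C=(l²−L²−A²−y'²−z²)/(2L)=0.1523
  √(A²+B²)=0.3376;  θ2 = -1.3640+1.1027 ≈ -0.2613
rotate P by −φ3: (-0.0391, -0.1399, -0.3304)
  A=0.2491, B=-0.3304, C=(l²−L²−A²−y'²−z²)/(2L)=-0.0574
  √(A²+B²)=0.4138;  θ3 = -0.9248+1.7101 ≈ 0.7853

θ₁ = 1.0473, θ₂ = -0.2613, θ₃ = 0.7853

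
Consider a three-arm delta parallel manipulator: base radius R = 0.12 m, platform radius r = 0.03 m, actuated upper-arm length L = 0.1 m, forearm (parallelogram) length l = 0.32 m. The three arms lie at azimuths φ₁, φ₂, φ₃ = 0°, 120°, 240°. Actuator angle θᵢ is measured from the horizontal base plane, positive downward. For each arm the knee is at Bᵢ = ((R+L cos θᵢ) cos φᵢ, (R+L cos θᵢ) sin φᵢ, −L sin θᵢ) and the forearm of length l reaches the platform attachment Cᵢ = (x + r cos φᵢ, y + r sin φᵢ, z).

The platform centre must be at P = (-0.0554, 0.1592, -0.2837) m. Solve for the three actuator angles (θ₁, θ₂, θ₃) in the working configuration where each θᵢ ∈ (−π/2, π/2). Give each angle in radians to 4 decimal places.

arm 1 (φ=0.0°): x'=-0.0554, y'=0.1592
  A=0.1454, B=-0.2837, C=(l²−L²−A²−y'²−z²)/(2L)=-0.1729
  γ=atan2(-0.2837,0.1454)=-1.0972;  ψ=arccos(-0.5422)=2.1439;  θ1=γ+ψ≈1.0467
φ2=120.0° → target in arm frame (0.1656, -0.0316)
  e−x'=-0.0756;  (l²−L²−(e−x')²−y'²−z²)/2L = 0.0260
  θ2 = atan2(B,A) + arccos(C/0.2936) = -0.3491
rotate P by −φ3: (-0.1102, -0.1276, -0.2837)
  A cos θ + B sin θ = C:  0.2002·cos θ + -0.2837·sin θ = -0.2222
  θ3 = atan2(B,A) + arccos(C/0.3472) = 1.3087

θ₁ = 1.0467, θ₂ = -0.3491, θ₃ = 1.3087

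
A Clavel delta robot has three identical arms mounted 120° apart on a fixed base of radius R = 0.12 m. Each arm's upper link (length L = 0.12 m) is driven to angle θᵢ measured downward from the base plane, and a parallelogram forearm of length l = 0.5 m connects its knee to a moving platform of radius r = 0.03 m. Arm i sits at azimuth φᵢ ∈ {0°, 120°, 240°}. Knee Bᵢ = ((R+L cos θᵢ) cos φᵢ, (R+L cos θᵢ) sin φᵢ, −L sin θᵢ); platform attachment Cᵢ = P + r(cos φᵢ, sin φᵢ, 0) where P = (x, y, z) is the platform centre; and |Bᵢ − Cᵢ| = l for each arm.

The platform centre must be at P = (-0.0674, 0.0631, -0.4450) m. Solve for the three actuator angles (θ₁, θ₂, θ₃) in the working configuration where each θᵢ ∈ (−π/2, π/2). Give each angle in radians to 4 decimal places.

arm 1 (φ=0.0°): x'=-0.0674, y'=0.0631
  e−x'=0.1574;  (l²−L²−(e−x')²−y'²−z²)/2L = 0.0367
  γ=atan2(-0.4450,0.1574)=-1.2308;  ψ=arccos(0.0778)=1.4929;  θ1=γ+ψ≈0.2621
φ2=120.0° → target in arm frame (0.0883, 0.0268)
  A cos θ + B sin θ = C:  0.0017·cos θ + -0.4450·sin θ = 0.1536
  γ=atan2(-0.4450,0.0017)=-1.5671;  ψ=arccos(0.3451)=1.2185;  θ2=γ+ψ≈-0.3486
φ3=240.0° → target in arm frame (-0.0209, -0.0899)
  A cos θ + B sin θ = C:  0.1109·cos θ + -0.4450·sin θ = 0.0716
  γ=atan2(-0.4450,0.1109)=-1.3265;  ψ=arccos(0.1561)=1.4141;  θ3=γ+ψ≈0.0876

θ₁ = 0.2621, θ₂ = -0.3486, θ₃ = 0.0876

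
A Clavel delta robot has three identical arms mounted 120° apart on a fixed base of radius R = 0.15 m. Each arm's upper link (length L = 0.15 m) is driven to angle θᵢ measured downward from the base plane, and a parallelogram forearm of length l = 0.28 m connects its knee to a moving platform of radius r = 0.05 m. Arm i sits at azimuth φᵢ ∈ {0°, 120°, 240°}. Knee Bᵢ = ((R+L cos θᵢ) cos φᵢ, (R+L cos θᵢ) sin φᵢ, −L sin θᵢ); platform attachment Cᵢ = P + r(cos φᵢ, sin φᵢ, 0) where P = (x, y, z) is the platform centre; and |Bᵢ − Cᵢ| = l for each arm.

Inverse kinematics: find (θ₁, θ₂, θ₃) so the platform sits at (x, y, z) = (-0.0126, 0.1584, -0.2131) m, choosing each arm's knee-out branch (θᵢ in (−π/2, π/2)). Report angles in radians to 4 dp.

θ₁ = 0.8730, θ₂ = -0.2616, θ₃ = 1.3963

arm 1 (φ=0.0°): x'=-0.0126, y'=0.1584
  A=0.1126, B=-0.2131, C=(l²−L²−A²−y'²−z²)/(2L)=-0.0909
  √(A²+B²)=0.2410;  θ1 = -1.0847+1.9577 ≈ 0.8730
φ2=120.0° → target in arm frame (0.1435, -0.0683)
  e−x'=-0.0435;  (l²−L²−(e−x')²−y'²−z²)/2L = 0.0131
  √(A²+B²)=0.2175;  θ2 = -1.7721+1.5105 ≈ -0.2616
rotate P by −φ3: (-0.1309, -0.0901, -0.2131)
  A=0.2309, B=-0.2131, C=(l²−L²−A²−y'²−z²)/(2L)=-0.1698
  √(A²+B²)=0.3142;  θ3 = -0.7454+2.1417 ≈ 1.3963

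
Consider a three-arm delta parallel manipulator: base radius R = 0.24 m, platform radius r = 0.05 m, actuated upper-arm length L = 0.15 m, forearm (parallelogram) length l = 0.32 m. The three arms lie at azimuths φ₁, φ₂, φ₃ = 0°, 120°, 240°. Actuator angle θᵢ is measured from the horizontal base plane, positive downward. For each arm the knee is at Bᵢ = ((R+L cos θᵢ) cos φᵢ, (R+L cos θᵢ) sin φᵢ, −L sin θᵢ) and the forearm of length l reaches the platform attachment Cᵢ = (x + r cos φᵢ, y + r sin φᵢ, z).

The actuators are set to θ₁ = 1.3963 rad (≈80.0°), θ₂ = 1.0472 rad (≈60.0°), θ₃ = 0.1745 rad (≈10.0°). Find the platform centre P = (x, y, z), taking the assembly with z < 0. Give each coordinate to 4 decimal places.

(-0.0835, -0.0679, -0.2374)

φ1=0.0°: virtual centre (0.2160, 0.0000, -0.1477), radius l
φ2=120.0°: virtual centre (-0.1325, 0.2295, -0.1299), radius l
φ3=240.0°: virtual centre (-0.1689, -0.2925, -0.0260), radius l
|centre ₂|²−|centre ₁|² = 0.0186;  |centre ₃|²−|centre ₁|² = 0.0462
linear system: -0.6971x+0.4590y = 0.0186−0.0356z; -0.7698x+-0.5850y = 0.0462−0.2434z
Cramer: x(z) = -0.0422+0.1742z;  y(z) = -0.0235+0.1868z
into |P−centre ₁|² = l²: 1.0652z² + 0.1967z + -0.0133 = 0;  Δ = 0.0956;  z = -0.2374 or 0.0528 → z<0 root = -0.2374
x = -0.0835, y = -0.0679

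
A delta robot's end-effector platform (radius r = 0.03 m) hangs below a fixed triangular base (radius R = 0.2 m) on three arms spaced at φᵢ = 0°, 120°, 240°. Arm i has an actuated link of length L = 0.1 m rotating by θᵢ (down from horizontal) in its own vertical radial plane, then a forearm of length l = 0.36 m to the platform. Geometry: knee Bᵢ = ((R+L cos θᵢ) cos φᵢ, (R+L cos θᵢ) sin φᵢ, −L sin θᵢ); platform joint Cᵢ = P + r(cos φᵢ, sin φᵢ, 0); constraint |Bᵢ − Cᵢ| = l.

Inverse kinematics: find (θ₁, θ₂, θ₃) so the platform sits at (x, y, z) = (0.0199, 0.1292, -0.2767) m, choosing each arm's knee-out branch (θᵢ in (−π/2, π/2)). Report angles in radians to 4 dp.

θ₁ = 0.4364, θ₂ = -0.3489, θ₃ = 1.3965

arm 1 (φ=0.0°): x'=0.0199, y'=0.1292
  A=0.1501, B=-0.2767, C=(l²−L²−A²−y'²−z²)/(2L)=0.0191
  √(A²+B²)=0.3148;  θ1 = -1.0738+1.5102 ≈ 0.4364
rotate P by −φ2: (0.1019, -0.0818, -0.2767)
  A=0.0681, B=-0.2767, C=(l²−L²−A²−y'²−z²)/(2L)=0.1585
  √(A²+B²)=0.2849;  θ2 = -1.3296+0.9808 ≈ -0.3489
rotate P by −φ3: (-0.1218, -0.0474, -0.2767)
  A cos θ + B sin θ = C:  0.2918·cos θ + -0.2767·sin θ = -0.2219
  √(A²+B²)=0.4022;  θ3 = -0.7588+2.1552 ≈ 1.3965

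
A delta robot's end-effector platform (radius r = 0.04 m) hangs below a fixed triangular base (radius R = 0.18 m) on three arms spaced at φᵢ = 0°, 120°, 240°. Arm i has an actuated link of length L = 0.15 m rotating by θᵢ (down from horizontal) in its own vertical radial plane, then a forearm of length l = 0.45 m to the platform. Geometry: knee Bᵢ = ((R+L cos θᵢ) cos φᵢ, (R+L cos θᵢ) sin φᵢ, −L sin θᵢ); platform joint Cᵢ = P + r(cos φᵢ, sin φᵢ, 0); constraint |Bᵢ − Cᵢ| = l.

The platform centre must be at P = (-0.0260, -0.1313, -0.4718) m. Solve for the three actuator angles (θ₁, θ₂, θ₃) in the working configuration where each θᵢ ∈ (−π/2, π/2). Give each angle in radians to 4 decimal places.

rotate P by −φ1: (-0.0260, -0.1313, -0.4718)
  A=0.1660, B=-0.4718, C=(l²−L²−A²−y'²−z²)/(2L)=-0.2913
  θ1 = atan2(B,A) + arccos(C/0.5002) = 0.9600
rotate P by −φ2: (-0.1007, 0.0882, -0.4718)
  A cos θ + B sin θ = C:  0.2407·cos θ + -0.4718·sin θ = -0.3610
  √(A²+B²)=0.5297;  θ2 = -1.0990+2.3208 ≈ 1.2218
rotate P by −φ3: (0.1267, 0.0431, -0.4718)
  A=0.0133, B=-0.4718, C=(l²−L²−A²−y'²−z²)/(2L)=-0.1488
  θ3 = atan2(B,A) + arccos(C/0.4720) = 0.3488

θ₁ = 0.9600, θ₂ = 1.2218, θ₃ = 0.3488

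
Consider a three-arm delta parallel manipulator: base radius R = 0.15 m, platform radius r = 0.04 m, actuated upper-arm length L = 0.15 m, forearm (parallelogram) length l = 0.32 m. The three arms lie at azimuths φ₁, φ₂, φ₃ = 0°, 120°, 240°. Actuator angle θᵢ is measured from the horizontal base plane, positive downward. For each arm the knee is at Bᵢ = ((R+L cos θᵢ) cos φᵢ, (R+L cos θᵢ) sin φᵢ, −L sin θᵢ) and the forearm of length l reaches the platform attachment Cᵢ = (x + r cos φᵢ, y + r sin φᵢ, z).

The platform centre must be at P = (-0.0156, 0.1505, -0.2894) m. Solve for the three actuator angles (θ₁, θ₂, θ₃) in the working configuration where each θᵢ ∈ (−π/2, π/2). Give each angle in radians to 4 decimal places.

θ₁ = 0.8725, θ₂ = 0.0002, θ₃ = 1.3090

φ1=0.0° → target in arm frame (-0.0156, 0.1505)
  A=0.1256, B=-0.2894, C=(l²−L²−A²−y'²−z²)/(2L)=-0.1409
  γ=atan2(-0.2894,0.1256)=-1.1613;  ψ=arccos(-0.4467)=2.0339;  θ1=γ+ψ≈0.8725
rotate P by −φ2: (0.1381, -0.0617, -0.2894)
  e−x'=-0.0281;  (l²−L²−(e−x')²−y'²−z²)/2L = -0.0282
  γ=atan2(-0.2894,-0.0281)=-1.6677;  ψ=arccos(-0.0969)=1.6679;  θ2=γ+ψ≈0.0002
φ3=240.0° → target in arm frame (-0.1225, -0.0888)
  e−x'=0.2325;  (l²−L²−(e−x')²−y'²−z²)/2L = -0.2193
  θ3 = atan2(B,A) + arccos(C/0.3712) = 1.3090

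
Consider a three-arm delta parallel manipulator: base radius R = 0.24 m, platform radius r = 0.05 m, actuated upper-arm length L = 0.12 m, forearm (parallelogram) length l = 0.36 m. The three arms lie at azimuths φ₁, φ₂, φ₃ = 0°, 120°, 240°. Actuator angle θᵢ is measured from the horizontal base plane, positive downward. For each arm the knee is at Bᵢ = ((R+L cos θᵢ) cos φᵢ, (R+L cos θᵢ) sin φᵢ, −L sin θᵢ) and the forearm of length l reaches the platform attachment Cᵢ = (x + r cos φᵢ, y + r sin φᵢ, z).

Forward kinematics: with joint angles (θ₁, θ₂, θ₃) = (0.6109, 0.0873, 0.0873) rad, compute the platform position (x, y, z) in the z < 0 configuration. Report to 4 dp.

arm 1 at φ=0.0°: e+L cos θ1 = 0.2883;  S1 = (0.2883, 0.0000, -0.0688)
φ2=120.0°: virtual centre (-0.1548, 0.2681, -0.0105), radius l
arm 3 at φ=240.0°: e+L cos θ3 = 0.3095;  S3 = (-0.1548, -0.2681, -0.0105)
|S₂|²−|S₁|² = 0.0081;  |S₃|²−|S₁|² = 0.0081
linear system: -0.8861x+0.5361y = 0.0081−0.1167z; -0.8861x+-0.5361y = 0.0081−0.1167z
Cramer: x(z) = -0.0091+0.1317z;  y(z) = 0.0000-0.0000z
quadratic in z: (1.0174)z²+(0.0593)z+(-0.0364)=0, √Δ=0.3895 → z ∈ {-0.2206, 0.1623}; z = -0.2206 (taking z<0)
x = -0.0382, y = 0.0000

(-0.0382, 0.0000, -0.2206)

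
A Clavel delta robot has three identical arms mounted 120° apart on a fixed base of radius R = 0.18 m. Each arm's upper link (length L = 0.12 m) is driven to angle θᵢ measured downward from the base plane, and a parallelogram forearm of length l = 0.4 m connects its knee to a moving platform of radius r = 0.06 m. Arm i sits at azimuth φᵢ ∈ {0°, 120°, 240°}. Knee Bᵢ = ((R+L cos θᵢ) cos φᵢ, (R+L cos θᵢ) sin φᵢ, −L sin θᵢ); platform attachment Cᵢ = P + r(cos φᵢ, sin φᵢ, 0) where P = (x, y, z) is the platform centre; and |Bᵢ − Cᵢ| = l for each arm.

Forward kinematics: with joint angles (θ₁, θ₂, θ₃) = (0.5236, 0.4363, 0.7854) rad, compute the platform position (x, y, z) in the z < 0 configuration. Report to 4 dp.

(0.0132, 0.0442, -0.3971)

arm 1 at φ=0.0°: (R−r)+L cos θ1 = 0.2239;  O1 = (0.2239, 0.0000, -0.0600)
O2 = (0.2288·cos120.0°, 0.2288·sin120.0°, -0.0507) = (-0.1144, 0.1981, -0.0507)
O3 = (0.2049·cos240.0°, 0.2049·sin240.0°, -0.0849) = (-0.1024, -0.1774, -0.0849)
|O₂|²−|O₁|² = 0.0012;  |O₃|²−|O₁|² = -0.0046
plane₁₂: -0.6766x+0.3962y+0.0186z = 0.0012
det = 0.4987;  x = 0.0028+-0.0263z,  y = 0.0077+-0.0918z
into |P−O₁|² = l²: 1.0091z² + 0.1302z + -0.1074 = 0;  Δ = 0.4507;  z = -0.3971 or 0.2681 → z<0 root = -0.3971
x = 0.0132, y = 0.0442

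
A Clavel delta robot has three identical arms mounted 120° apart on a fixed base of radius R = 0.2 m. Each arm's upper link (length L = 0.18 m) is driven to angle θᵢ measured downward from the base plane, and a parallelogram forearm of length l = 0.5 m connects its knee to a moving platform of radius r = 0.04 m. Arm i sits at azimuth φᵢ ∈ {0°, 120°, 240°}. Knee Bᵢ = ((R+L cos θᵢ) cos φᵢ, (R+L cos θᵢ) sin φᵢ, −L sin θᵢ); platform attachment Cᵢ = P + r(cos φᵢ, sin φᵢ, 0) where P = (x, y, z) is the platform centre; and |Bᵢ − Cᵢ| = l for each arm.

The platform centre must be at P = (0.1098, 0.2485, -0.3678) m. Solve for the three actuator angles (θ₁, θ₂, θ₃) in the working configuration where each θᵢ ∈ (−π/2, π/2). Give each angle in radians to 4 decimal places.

φ1=0.0° → target in arm frame (0.1098, 0.2485)
  A=0.0502, B=-0.3678, C=(l²−L²−A²−y'²−z²)/(2L)=0.0501
  √(A²+B²)=0.3712;  θ1 = -1.4351+1.4353 ≈ 0.0002
rotate P by −φ2: (0.1603, -0.2193, -0.3678)
  e−x'=-0.0003;  (l²−L²−(e−x')²−y'²−z²)/2L = 0.0950
  γ=atan2(-0.3678,-0.0003)=-1.5716;  ψ=arccos(0.2584)=1.3094;  θ2=γ+ψ≈-0.2622
φ3=240.0° → target in arm frame (-0.2701, -0.0292)
  A=0.4301, B=-0.3678, C=(l²−L²−A²−y'²−z²)/(2L)=-0.2876
  √(A²+B²)=0.5659;  θ3 = -0.7075+2.1038 ≈ 1.3963

θ₁ = 0.0002, θ₂ = -0.2622, θ₃ = 1.3963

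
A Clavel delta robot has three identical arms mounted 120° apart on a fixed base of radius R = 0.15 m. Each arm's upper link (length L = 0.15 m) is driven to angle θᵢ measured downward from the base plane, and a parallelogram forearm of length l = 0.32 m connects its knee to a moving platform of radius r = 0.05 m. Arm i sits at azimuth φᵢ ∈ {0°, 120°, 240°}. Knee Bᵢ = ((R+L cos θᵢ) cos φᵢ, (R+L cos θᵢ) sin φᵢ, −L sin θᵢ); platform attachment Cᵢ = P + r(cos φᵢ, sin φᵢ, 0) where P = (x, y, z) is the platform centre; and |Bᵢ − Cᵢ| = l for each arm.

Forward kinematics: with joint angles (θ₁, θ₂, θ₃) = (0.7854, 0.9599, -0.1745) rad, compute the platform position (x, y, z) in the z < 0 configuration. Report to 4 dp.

φ1=0.0°: virtual centre (0.2061, 0.0000, -0.1061), radius l
O2 = (0.1860·cos120.0°, 0.1860·sin120.0°, -0.1229) = (-0.0930, 0.1611, -0.1229)
O3 = (0.2477·cos240.0°, 0.2477·sin240.0°, 0.0260) = (-0.1239, -0.2145, 0.0260)
eliminate P² terms by subtracting sphere 1 from 2 and 3
[-0.5982 0.3222 -0.0336]·P = -0.0040;  [-0.6599 -0.4291 0.2642]·P = 0.0083
Cramer: x(z) = -0.0021+0.1507z;  y(z) = -0.0163+0.3840z
quadratic in z: (1.1702)z²+(0.1369)z+(-0.0476)=0, √Δ=0.4913 → z ∈ {-0.2684, 0.1514}; z = -0.2684 (taking z<0)
x = -0.0425, y = -0.1193

(-0.0425, -0.1193, -0.2684)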